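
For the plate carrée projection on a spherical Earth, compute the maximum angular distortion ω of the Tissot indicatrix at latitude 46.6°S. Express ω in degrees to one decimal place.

In the plate carrée (x = Rλ, y = Rφ), meridians are true-scale (h = 1) and parallels are stretched by k = sec φ.
At 46.6°: h = 1.000, k = 1.455; principal scales a = 1.455, b = 1.000.
sin(ω/2) = (a − b)/(a + b) = 0.4554/2.455 = 0.1855, so ω = 2 arcsin(0.1855) ≈ 21.4°.

21.4°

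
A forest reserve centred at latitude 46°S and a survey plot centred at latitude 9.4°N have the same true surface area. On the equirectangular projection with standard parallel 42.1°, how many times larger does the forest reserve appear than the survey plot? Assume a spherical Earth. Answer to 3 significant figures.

1.42

With standard parallel φ₀ = 42.1°, the equirectangular projection gives x = Rλ cos φ₀, y = Rφ, so h = 1 and k = cos 42.1° / cos φ.
Areal scale at 46°: h·k = 1.000 × 1.068 = 1.068.
Areal scale at 9.4°: h·k = 1.000 × 0.7521 = 0.7521.
Ratio = 1.068/0.7521 ≈ 1.42.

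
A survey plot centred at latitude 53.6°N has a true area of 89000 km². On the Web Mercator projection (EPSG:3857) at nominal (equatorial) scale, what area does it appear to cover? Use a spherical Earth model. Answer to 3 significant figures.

For Mercator, h = k = sec φ (a conformal cylindrical projection has a single point scale, 1/cos φ).
Areal scale = k² = sec²φ = 1/cos²(53.6°) = 1/0.5934² = 2.840.
Apparent area = 89000 × 2.840 ≈ 253000 km².

253000 km²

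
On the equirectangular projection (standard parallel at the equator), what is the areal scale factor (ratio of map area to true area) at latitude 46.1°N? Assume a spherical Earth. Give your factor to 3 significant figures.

1.44

Plate carrée maps x = Rλ, y = Rφ. The meridian scale is h = 1 and the parallel scale is k = 1/cos φ = sec φ.
Areal scale = h·k = 1 × sec φ; at 46.1°, h = 1.000, k = 1.442, so h·k = 1.442.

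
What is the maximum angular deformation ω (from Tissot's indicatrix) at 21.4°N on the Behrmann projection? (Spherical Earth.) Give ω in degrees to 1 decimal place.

8.3°

Behrmann is a cylindrical equal-area projection with standard parallels at ±30°. Cylindrical equal-area (φ₀ = 30°): h = cos φ / cos 30° along meridians, k = cos 30° / cos φ along parallels; h·k = 1.
At 21.4°: h = 1.075, k = 0.9302; principal scales a = 1.075, b = 0.9302.
sin(ω/2) = (a − b)/(a + b) = 0.1449/2.005 = 0.07228, so ω = 2 arcsin(0.07228) ≈ 8.3°.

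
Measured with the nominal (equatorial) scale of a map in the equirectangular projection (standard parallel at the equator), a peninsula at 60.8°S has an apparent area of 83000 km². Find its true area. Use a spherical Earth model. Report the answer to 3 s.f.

Plate carrée maps x = Rλ, y = Rφ. The meridian scale is h = 1 and the parallel scale is k = 1/cos φ = sec φ.
Areal scale = h·k = 1 × sec φ; at 60.8°, h = 1.000, k = 2.050, so h·k = 2.050.
True area = apparent / (areal scale) = 83000 / 2.050 ≈ 40500 km².

40500 km²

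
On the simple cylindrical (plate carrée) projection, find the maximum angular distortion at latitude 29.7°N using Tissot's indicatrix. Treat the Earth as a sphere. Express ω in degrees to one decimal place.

8.1°

For the equirectangular projection with φ₀ = 0 (plate carrée), h = 1 along meridians and k = sec φ along parallels.
At 29.7°: h = 1.000, k = 1.151; principal scales a = 1.151, b = 1.000.
sin(ω/2) = (a − b)/(a + b) = 0.1512/2.151 = 0.07030, so ω = 2 arcsin(0.07030) ≈ 8.1°.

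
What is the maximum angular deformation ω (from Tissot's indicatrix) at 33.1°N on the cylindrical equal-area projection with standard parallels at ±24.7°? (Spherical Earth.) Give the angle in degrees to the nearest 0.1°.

9.3°

For cylindrical equal-area with standard parallel φ₀, h = cos φ / cos φ₀ and k = cos φ₀ / cos φ, so h·k = 1.
At 33.1°: h = 0.9221, k = 1.085; principal scales a = 1.085, b = 0.9221.
sin(ω/2) = (a − b)/(a + b) = 0.1624/2.007 = 0.08094, so ω = 2 arcsin(0.08094) ≈ 9.3°.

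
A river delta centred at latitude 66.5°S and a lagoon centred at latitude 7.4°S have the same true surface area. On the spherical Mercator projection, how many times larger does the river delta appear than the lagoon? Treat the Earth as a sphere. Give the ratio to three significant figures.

Mercator areal scale is sec²φ.
At 66.5°: sec²(66.5°) = 1/0.3987² = 6.289.
At 7.4°: sec²(7.4°) = 1/0.9917² = 1.017.
Ratio = 6.289/1.017 = cos²(7.4°)/cos²(66.5°) ≈ 6.18.

6.18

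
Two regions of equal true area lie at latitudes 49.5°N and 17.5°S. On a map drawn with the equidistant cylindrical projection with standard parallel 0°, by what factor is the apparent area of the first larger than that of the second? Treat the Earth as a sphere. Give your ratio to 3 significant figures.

In the plate carrée (x = Rλ, y = Rφ), meridians are true-scale (h = 1) and parallels are stretched by k = sec φ.
Areal scale at 49.5°: h·k = 1.000 × 1.540 = 1.540.
Areal scale at 17.5°: h·k = 1.000 × 1.049 = 1.049.
Ratio = 1.540/1.049 ≈ 1.47.

1.47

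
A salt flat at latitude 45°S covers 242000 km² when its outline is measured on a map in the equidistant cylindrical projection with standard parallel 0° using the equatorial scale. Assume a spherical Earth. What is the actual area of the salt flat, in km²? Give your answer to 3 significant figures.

In the plate carrée (x = Rλ, y = Rφ), meridians are true-scale (h = 1) and parallels are stretched by k = sec φ.
Areal scale = h·k = 1 × sec φ; at 45°, h = 1.000, k = 1.414, so h·k = 1.414.
True area = apparent / (areal scale) = 242000 / 1.414 ≈ 171000 km².

171000 km²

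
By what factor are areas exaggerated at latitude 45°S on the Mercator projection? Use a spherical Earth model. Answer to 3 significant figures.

2.00

For Mercator, h = k = sec φ (a conformal cylindrical projection has a single point scale, 1/cos φ).
Areal scale = k² = sec²φ = 1/cos²(45°) = 1/0.7071² = 2.000.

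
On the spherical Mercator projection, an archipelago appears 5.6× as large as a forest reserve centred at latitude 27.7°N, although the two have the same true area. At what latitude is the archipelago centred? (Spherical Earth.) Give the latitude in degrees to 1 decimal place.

Mercator areal scale is sec²φ, so apparent-area ratio = sec²φ₁ / sec²φ₂ = cos²φ₂ / cos²φ₁.
cos²φ₂ / cos²φ₁ = 5.6  ⇒  cos φ₁ = cos 27.7° / √5.6 = 0.8854/2.366 = 0.3741.
φ₁ = arccos(0.3741) ≈ 68.0°.

68.0°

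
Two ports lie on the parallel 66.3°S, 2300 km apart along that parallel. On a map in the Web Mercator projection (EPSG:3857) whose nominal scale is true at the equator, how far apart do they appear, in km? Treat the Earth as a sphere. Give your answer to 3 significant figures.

For Mercator, h = k = sec φ (a conformal cylindrical projection has a single point scale, 1/cos φ).
Along the parallel, k = sec 66.3° = 1/0.4019 = 2.488.
Map distance = 2300 × 2.488 ≈ 5720 km.

5720 km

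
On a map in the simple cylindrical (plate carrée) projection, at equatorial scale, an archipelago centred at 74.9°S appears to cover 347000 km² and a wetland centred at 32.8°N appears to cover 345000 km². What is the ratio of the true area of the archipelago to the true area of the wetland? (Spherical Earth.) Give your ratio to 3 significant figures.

0.312

On the plate carrée, areal scale = h·k = 1 × sec φ, so true area = apparent × cos φ.
True area of archipelago: 347000 × cos(74.9°) = 347000 × 0.2605 = 90400 km².
True area of wetland: 345000 × cos(32.8°) = 345000 × 0.8406 = 290000 km².
Ratio = 90400 / 290000 ≈ 0.312.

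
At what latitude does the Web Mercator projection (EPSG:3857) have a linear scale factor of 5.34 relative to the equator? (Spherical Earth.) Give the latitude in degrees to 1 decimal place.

79.2°

Mercator scale is k = sec φ = 1/cos φ.
1/cos φ = 5.34  ⇒  cos φ = 0.1873  ⇒  φ = arccos(0.1873) ≈ 79.2°.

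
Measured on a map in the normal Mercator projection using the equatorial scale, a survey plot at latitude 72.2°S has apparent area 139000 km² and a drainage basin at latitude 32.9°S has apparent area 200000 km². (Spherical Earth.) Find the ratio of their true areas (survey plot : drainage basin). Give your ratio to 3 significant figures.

0.0921

On Mercator the areal scale is sec²φ, so true area = apparent × cos²φ.
True area of survey plot: 139000 × cos²(72.2°) = 139000 × 0.09345 = 12990 km².
True area of drainage basin: 200000 × cos²(32.9°) = 200000 × 0.7050 = 141000 km².
Ratio = 12990 / 141000 ≈ 0.0921.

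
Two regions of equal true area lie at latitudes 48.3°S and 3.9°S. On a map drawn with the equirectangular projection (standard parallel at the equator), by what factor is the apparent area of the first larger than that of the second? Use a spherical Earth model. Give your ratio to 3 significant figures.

In the plate carrée (x = Rλ, y = Rφ), meridians are true-scale (h = 1) and parallels are stretched by k = sec φ.
Areal scale at 48.3°: h·k = 1.000 × 1.503 = 1.503.
Areal scale at 3.9°: h·k = 1.000 × 1.002 = 1.002.
Ratio = 1.503/1.002 ≈ 1.50.

1.50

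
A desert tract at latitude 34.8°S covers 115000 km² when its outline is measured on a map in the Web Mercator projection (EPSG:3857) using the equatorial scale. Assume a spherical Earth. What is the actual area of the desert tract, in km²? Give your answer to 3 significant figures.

The Mercator projection is conformal; its linear scale factor is the same in every direction and equals sec φ = 1/cos φ.
Areal scale = k² = sec²φ = 1/cos²(34.8°) = 1/0.8211² = 1.483.
True area = apparent / (areal scale) = 115000 / 1.483 ≈ 77500 km².

77500 km²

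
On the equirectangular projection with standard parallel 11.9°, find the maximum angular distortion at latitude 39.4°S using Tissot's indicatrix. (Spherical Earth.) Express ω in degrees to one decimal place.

13.5°

With standard parallel φ₀ = 11.9°, the equirectangular projection gives x = Rλ cos φ₀, y = Rφ, so h = 1 and k = cos 11.9° / cos φ.
At 39.4°: h = 1.000, k = 1.266; principal scales a = 1.266, b = 1.000.
sin(ω/2) = (a − b)/(a + b) = 0.2663/2.266 = 0.1175, so ω = 2 arcsin(0.1175) ≈ 13.5°.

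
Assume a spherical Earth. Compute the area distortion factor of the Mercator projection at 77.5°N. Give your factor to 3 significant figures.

21.3

For Mercator, h = k = sec φ (a conformal cylindrical projection has a single point scale, 1/cos φ).
Areal scale = k² = sec²φ = 1/cos²(77.5°) = 1/0.2164² = 21.35.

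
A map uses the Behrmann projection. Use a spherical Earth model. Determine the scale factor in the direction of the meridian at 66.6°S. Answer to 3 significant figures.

0.459

The Behrmann projection is cylindrical equal-area with φ₀ = 30°. For cylindrical equal-area with standard parallel φ₀, h = cos φ / cos φ₀ and k = cos φ₀ / cos φ, so h·k = 1.
h = cos 66.6° / cos 30° = 0.3971/0.8660 = 0.4586.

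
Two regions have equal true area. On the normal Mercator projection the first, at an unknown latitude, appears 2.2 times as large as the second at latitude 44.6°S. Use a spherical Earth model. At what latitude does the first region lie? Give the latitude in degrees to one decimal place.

On Mercator, (apparent₁)/(apparent₂) = sec²φ₁ / sec²φ₂ when true areas are equal.
cos²φ₂ / cos²φ₁ = 2.2  ⇒  cos φ₁ = cos 44.6° / √2.2 = 0.7120/1.483 = 0.4800.
φ₁ = arccos(0.4800) ≈ 61.3°.

61.3°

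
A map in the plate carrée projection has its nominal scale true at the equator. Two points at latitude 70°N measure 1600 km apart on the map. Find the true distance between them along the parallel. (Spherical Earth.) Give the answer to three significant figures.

In the plate carrée (x = Rλ, y = Rφ), meridians are true-scale (h = 1) and parallels are stretched by k = sec φ.
Along the parallel at 70°, map distances are exaggerated by k = sec 70° = 2.924.
True distance = 1600 / 2.924 = 1600 × cos 70° ≈ 547 km.

547 km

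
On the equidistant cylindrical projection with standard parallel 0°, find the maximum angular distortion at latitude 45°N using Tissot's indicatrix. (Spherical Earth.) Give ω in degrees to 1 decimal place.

Plate carrée maps x = Rλ, y = Rφ. The meridian scale is h = 1 and the parallel scale is k = 1/cos φ = sec φ.
At 45°: h = 1.000, k = 1.414; principal scales a = 1.414, b = 1.000.
sin(ω/2) = (a − b)/(a + b) = 0.4142/2.414 = 0.1716, so ω = 2 arcsin(0.1716) ≈ 19.8°.

19.8°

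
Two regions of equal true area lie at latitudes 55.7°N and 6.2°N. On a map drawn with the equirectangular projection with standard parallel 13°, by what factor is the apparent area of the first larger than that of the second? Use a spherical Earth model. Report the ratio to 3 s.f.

The equidistant cylindrical projection with φ₀ = 13° has h = 1 (meridians true) and k = cos φ₀ / cos φ along parallels.
Areal scale at 55.7°: h·k = 1.000 × 1.729 = 1.729.
Areal scale at 6.2°: h·k = 1.000 × 0.9801 = 0.9801.
Ratio = 1.729/0.9801 ≈ 1.76.

1.76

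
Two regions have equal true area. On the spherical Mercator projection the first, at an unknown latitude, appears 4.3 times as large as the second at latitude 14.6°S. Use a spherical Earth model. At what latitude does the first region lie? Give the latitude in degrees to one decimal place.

Mercator areal scale is sec²φ, so apparent-area ratio = sec²φ₁ / sec²φ₂ = cos²φ₂ / cos²φ₁.
cos²φ₂ / cos²φ₁ = 4.3  ⇒  cos φ₁ = cos 14.6° / √4.3 = 0.9677/2.074 = 0.4667.
φ₁ = arccos(0.4667) ≈ 62.2°.

62.2°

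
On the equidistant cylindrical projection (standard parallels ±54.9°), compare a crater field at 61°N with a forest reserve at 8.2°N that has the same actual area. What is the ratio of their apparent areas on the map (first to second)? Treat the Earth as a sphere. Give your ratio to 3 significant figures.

2.04

The equidistant cylindrical projection with φ₀ = 54.9° has h = 1 (meridians true) and k = cos φ₀ / cos φ along parallels.
Areal scale at 61°: h·k = 1.000 × 1.186 = 1.186.
Areal scale at 8.2°: h·k = 1.000 × 0.5809 = 0.5809.
Ratio = 1.186/0.5809 ≈ 2.04.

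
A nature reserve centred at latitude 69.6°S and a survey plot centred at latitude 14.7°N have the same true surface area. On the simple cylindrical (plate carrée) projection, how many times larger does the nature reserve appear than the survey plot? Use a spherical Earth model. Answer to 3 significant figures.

2.77

For the equirectangular projection with φ₀ = 0 (plate carrée), h = 1 along meridians and k = sec φ along parallels.
Areal scale at 69.6°: h·k = 1.000 × 2.869 = 2.869.
Areal scale at 14.7°: h·k = 1.000 × 1.034 = 1.034.
Ratio = 2.869/1.034 ≈ 2.77.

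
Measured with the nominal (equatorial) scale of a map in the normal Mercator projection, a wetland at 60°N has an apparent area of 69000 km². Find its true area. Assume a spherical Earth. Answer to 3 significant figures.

17300 km²

The Mercator projection is conformal; its linear scale factor is the same in every direction and equals sec φ = 1/cos φ.
Areal scale = k² = sec²φ = 1/cos²(60°) = 1/0.5000² = 4.000.
True area = apparent / (areal scale) = 69000 / 4.000 ≈ 17300 km².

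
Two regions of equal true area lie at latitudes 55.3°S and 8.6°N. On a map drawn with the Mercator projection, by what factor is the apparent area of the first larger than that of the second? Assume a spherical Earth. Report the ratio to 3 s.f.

3.02

On Mercator, area is exaggerated by sec²φ = 1/cos²φ.
At 55.3°: sec²(55.3°) = 1/0.5693² = 3.086.
At 8.6°: sec²(8.6°) = 1/0.9888² = 1.023.
Ratio = 3.086/1.023 = cos²(8.6°)/cos²(55.3°) ≈ 3.02.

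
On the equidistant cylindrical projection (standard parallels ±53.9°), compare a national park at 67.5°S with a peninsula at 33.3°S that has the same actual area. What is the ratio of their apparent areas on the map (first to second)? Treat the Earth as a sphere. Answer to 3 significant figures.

2.18

The equidistant cylindrical projection with φ₀ = 53.9° has h = 1 (meridians true) and k = cos φ₀ / cos φ along parallels.
Areal scale at 67.5°: h·k = 1.000 × 1.540 = 1.540.
Areal scale at 33.3°: h·k = 1.000 × 0.7049 = 0.7049.
Ratio = 1.540/0.7049 ≈ 2.18.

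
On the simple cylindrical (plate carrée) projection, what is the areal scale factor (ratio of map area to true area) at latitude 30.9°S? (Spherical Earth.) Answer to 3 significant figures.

1.17

Plate carrée maps x = Rλ, y = Rφ. The meridian scale is h = 1 and the parallel scale is k = 1/cos φ = sec φ.
Areal scale = h·k = 1 × sec φ; at 30.9°, h = 1.000, k = 1.165, so h·k = 1.165.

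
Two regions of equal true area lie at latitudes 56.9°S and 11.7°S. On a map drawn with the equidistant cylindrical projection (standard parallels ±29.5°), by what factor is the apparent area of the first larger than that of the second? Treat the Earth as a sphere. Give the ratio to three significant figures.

The equidistant cylindrical projection with φ₀ = 29.5° has h = 1 (meridians true) and k = cos φ₀ / cos φ along parallels.
Areal scale at 56.9°: h·k = 1.000 × 1.594 = 1.594.
Areal scale at 11.7°: h·k = 1.000 × 0.8888 = 0.8888.
Ratio = 1.594/0.8888 ≈ 1.79.

1.79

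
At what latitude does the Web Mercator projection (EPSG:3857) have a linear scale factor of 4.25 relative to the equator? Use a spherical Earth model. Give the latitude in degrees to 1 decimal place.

Mercator scale is k = sec φ = 1/cos φ.
1/cos φ = 4.25  ⇒  cos φ = 0.2353  ⇒  φ = arccos(0.2353) ≈ 76.4°.

76.4°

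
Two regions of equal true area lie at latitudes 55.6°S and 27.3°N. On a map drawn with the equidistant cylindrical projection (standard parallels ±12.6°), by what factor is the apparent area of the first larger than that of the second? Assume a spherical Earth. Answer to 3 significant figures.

1.57

The equidistant cylindrical projection with φ₀ = 12.6° has h = 1 (meridians true) and k = cos φ₀ / cos φ along parallels.
Areal scale at 55.6°: h·k = 1.000 × 1.727 = 1.727.
Areal scale at 27.3°: h·k = 1.000 × 1.098 = 1.098.
Ratio = 1.727/1.098 ≈ 1.57.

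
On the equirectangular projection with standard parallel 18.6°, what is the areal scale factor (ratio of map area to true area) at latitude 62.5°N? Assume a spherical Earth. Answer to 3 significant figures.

2.05

In the equirectangular projection with standard parallel φ₀ = 18.6° (x = Rλ cos φ₀, y = Rφ), meridians are true-scale (h = 1) and the parallel scale is k = cos φ₀ / cos φ.
Areal scale = h·k = 1 × cos φ₀ / cos φ; at 62.5°, h = 1.000, k = 2.053, so h·k = 2.053.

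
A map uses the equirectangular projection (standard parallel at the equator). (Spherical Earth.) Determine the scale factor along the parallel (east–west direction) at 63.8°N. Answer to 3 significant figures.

In the plate carrée (x = Rλ, y = Rφ), meridians are true-scale (h = 1) and parallels are stretched by k = sec φ.
k = 1/cos 63.8° = 1/0.4415 = 2.265.

2.26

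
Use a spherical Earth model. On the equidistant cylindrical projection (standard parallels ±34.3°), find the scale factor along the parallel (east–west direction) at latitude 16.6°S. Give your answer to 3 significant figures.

With standard parallel φ₀ = 34.3°, the equirectangular projection gives x = Rλ cos φ₀, y = Rφ, so h = 1 and k = cos 34.3° / cos φ.
k = cos 34.3° / cos 16.6° = 0.8261/0.9583 = 0.8620.

0.862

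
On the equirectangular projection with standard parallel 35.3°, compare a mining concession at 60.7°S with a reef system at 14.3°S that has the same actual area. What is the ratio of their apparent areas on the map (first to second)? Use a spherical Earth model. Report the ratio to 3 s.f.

1.98

In the equirectangular projection with standard parallel φ₀ = 35.3° (x = Rλ cos φ₀, y = Rφ), meridians are true-scale (h = 1) and the parallel scale is k = cos φ₀ / cos φ.
Areal scale at 60.7°: h·k = 1.000 × 1.668 = 1.668.
Areal scale at 14.3°: h·k = 1.000 × 0.8422 = 0.8422.
Ratio = 1.668/0.8422 ≈ 1.98.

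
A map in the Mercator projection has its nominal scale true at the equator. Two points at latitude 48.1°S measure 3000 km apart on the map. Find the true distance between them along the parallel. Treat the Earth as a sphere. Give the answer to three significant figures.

The Mercator projection is conformal; its linear scale factor is the same in every direction and equals sec φ = 1/cos φ.
Along the parallel at 48.1°, map distances are exaggerated by k = sec 48.1° = 1.497.
True distance = 3000 / 1.497 = 3000 × cos 48.1° ≈ 2000 km.

2000 km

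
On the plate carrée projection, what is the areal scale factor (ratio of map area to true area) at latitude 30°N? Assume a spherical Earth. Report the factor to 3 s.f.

1.15

Plate carrée maps x = Rλ, y = Rφ. The meridian scale is h = 1 and the parallel scale is k = 1/cos φ = sec φ.
Areal scale = h·k = 1 × sec φ; at 30°, h = 1.000, k = 1.155, so h·k = 1.155.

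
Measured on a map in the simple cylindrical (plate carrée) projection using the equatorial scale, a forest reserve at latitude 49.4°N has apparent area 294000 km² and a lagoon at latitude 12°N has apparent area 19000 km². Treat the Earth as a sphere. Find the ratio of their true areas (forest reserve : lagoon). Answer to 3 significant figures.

10.3

On the plate carrée, areal scale = h·k = 1 × sec φ, so true area = apparent × cos φ.
True area of forest reserve: 294000 × cos(49.4°) = 294000 × 0.6508 = 191300 km².
True area of lagoon: 19000 × cos(12°) = 19000 × 0.9781 = 18580 km².
Ratio = 191300 / 18580 ≈ 10.3.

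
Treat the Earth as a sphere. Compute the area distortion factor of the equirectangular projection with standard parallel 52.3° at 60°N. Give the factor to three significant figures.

The equidistant cylindrical projection with φ₀ = 52.3° has h = 1 (meridians true) and k = cos φ₀ / cos φ along parallels.
Areal scale = h·k = 1 × cos φ₀ / cos φ; at 60°, h = 1.000, k = 1.223, so h·k = 1.223.

1.22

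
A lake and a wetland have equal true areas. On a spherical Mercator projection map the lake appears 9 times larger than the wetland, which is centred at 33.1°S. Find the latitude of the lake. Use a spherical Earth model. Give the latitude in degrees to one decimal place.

Mercator areal scale is sec²φ, so apparent-area ratio = sec²φ₁ / sec²φ₂ = cos²φ₂ / cos²φ₁.
cos²φ₂ / cos²φ₁ = 9  ⇒  cos φ₁ = cos 33.1° / √9 = 0.8377/3.000 = 0.2792.
φ₁ = arccos(0.2792) ≈ 73.8°.

73.8°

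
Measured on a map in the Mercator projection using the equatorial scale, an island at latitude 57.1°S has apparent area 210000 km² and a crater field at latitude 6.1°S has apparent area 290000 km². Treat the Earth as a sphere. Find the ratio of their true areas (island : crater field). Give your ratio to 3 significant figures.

Mercator's areal exaggeration is sec²φ; hence true area = (apparent area) · cos²φ.
True area of island: 210000 × cos²(57.1°) = 210000 × 0.2950 = 61960 km².
True area of crater field: 290000 × cos²(6.1°) = 290000 × 0.9887 = 286700 km².
Ratio = 61960 / 286700 ≈ 0.216.

0.216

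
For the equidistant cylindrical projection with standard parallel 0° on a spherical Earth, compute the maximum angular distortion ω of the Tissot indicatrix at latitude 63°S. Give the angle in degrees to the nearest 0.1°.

For the equirectangular projection with φ₀ = 0 (plate carrée), h = 1 along meridians and k = sec φ along parallels.
At 63°: h = 1.000, k = 2.203; principal scales a = 2.203, b = 1.000.
sin(ω/2) = (a − b)/(a + b) = 1.203/3.203 = 0.3755, so ω = 2 arcsin(0.3755) ≈ 44.1°.

44.1°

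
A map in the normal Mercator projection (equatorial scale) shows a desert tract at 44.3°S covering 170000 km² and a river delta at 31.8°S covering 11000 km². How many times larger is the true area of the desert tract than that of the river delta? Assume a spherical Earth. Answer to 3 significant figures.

Mercator's areal exaggeration is sec²φ; hence true area = (apparent area) · cos²φ.
True area of desert tract: 170000 × cos²(44.3°) = 170000 × 0.5122 = 87080 km².
True area of river delta: 11000 × cos²(31.8°) = 11000 × 0.7223 = 7945 km².
Ratio = 87080 / 7945 ≈ 11.0.

11.0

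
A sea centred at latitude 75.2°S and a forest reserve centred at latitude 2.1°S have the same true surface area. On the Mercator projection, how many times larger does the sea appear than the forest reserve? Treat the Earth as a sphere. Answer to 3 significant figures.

15.3

Mercator areal scale is sec²φ.
At 75.2°: sec²(75.2°) = 1/0.2554² = 15.33.
At 2.1°: sec²(2.1°) = 1/0.9993² = 1.001.
Ratio = 15.33/1.001 = cos²(2.1°)/cos²(75.2°) ≈ 15.3.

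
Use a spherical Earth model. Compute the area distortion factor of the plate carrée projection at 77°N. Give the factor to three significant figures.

Plate carrée maps x = Rλ, y = Rφ. The meridian scale is h = 1 and the parallel scale is k = 1/cos φ = sec φ.
Areal scale = h·k = 1 × sec φ; at 77°, h = 1.000, k = 4.445, so h·k = 4.445.

4.45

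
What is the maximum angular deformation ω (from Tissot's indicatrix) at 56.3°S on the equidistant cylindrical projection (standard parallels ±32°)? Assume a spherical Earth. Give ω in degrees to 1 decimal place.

24.1°

In the equirectangular projection with standard parallel φ₀ = 32° (x = Rλ cos φ₀, y = Rφ), meridians are true-scale (h = 1) and the parallel scale is k = cos φ₀ / cos φ.
At 56.3°: h = 1.000, k = 1.528; principal scales a = 1.528, b = 1.000.
sin(ω/2) = (a − b)/(a + b) = 0.5284/2.528 = 0.2090, so ω = 2 arcsin(0.2090) ≈ 24.1°.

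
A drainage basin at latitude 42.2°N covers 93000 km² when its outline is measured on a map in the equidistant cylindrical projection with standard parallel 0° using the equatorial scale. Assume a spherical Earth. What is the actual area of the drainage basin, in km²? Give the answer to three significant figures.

Plate carrée maps x = Rλ, y = Rφ. The meridian scale is h = 1 and the parallel scale is k = 1/cos φ = sec φ.
Areal scale = h·k = 1 × sec φ; at 42.2°, h = 1.000, k = 1.350, so h·k = 1.350.
True area = apparent / (areal scale) = 93000 / 1.350 ≈ 68900 km².

68900 km²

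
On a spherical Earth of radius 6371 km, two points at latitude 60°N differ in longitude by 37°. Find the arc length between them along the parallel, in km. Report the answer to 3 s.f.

Arc length along a parallel = R cos φ · Δλ (with Δλ in radians).
= 6371 × cos 60° × (37° × π/180) = 6371 × 0.5000 × 0.6458 ≈ 2060 km.

2060 km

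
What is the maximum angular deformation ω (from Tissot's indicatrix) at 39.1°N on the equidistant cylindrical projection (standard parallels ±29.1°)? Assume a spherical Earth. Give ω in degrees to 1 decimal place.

In the equirectangular projection with standard parallel φ₀ = 29.1° (x = Rλ cos φ₀, y = Rφ), meridians are true-scale (h = 1) and the parallel scale is k = cos φ₀ / cos φ.
At 39.1°: h = 1.000, k = 1.126; principal scales a = 1.126, b = 1.000.
sin(ω/2) = (a − b)/(a + b) = 0.1259/2.126 = 0.05923, so ω = 2 arcsin(0.05923) ≈ 6.8°.

6.8°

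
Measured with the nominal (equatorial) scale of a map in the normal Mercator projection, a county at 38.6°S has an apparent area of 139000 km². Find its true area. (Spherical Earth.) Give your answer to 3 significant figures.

84900 km²

The Mercator projection is conformal; its linear scale factor is the same in every direction and equals sec φ = 1/cos φ.
Areal scale = k² = sec²φ = 1/cos²(38.6°) = 1/0.7815² = 1.637.
True area = apparent / (areal scale) = 139000 / 1.637 ≈ 84900 km².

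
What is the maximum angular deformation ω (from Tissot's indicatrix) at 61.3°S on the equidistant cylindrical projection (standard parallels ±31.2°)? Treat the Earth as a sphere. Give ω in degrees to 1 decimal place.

In the equirectangular projection with standard parallel φ₀ = 31.2° (x = Rλ cos φ₀, y = Rφ), meridians are true-scale (h = 1) and the parallel scale is k = cos φ₀ / cos φ.
At 61.3°: h = 1.000, k = 1.781; principal scales a = 1.781, b = 1.000.
sin(ω/2) = (a − b)/(a + b) = 0.7812/2.781 = 0.2809, so ω = 2 arcsin(0.2809) ≈ 32.6°.

32.6°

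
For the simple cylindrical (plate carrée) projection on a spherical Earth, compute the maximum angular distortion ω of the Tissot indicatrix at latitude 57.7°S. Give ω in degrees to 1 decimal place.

In the plate carrée (x = Rλ, y = Rφ), meridians are true-scale (h = 1) and parallels are stretched by k = sec φ.
At 57.7°: h = 1.000, k = 1.871; principal scales a = 1.871, b = 1.000.
sin(ω/2) = (a − b)/(a + b) = 0.8714/2.871 = 0.3035, so ω = 2 arcsin(0.3035) ≈ 35.3°.

35.3°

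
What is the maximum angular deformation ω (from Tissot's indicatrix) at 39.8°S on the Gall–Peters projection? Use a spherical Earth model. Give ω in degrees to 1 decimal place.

Gall–Peters is a cylindrical equal-area projection with standard parallels at ±45°. Cylindrical equal-area (φ₀ = 45°): h = cos φ / cos 45° along meridians, k = cos 45° / cos φ along parallels; h·k = 1.
At 39.8°: h = 1.087, k = 0.9204; principal scales a = 1.087, b = 0.9204.
sin(ω/2) = (a − b)/(a + b) = 0.1661/2.007 = 0.08279, so ω = 2 arcsin(0.08279) ≈ 9.5°.

9.5°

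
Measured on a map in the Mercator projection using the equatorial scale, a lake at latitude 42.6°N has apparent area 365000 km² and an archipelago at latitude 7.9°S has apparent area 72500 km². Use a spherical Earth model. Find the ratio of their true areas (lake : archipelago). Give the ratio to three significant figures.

On Mercator the areal scale is sec²φ, so true area = apparent × cos²φ.
True area of lake: 365000 × cos²(42.6°) = 365000 × 0.5418 = 197800 km².
True area of archipelago: 72500 × cos²(7.9°) = 72500 × 0.9811 = 71130 km².
Ratio = 197800 / 71130 ≈ 2.78.

2.78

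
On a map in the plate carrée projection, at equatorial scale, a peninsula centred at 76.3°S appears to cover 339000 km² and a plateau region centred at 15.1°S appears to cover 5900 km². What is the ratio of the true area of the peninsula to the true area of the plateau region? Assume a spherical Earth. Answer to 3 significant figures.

On the plate carrée, areal scale = h·k = 1 × sec φ, so true area = apparent × cos φ.
True area of peninsula: 339000 × cos(76.3°) = 339000 × 0.2368 = 80290 km².
True area of plateau region: 5900 × cos(15.1°) = 5900 × 0.9655 = 5696 km².
Ratio = 80290 / 5696 ≈ 14.1.

14.1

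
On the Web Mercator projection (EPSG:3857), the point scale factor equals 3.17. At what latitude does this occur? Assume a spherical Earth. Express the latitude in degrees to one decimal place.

Mercator scale is k = sec φ = 1/cos φ.
1/cos φ = 3.17  ⇒  cos φ = 0.3155  ⇒  φ = arccos(0.3155) ≈ 71.6°.

71.6°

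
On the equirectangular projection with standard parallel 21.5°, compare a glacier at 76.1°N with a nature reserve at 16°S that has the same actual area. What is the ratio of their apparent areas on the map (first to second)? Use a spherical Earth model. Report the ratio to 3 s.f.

4.00

In the equirectangular projection with standard parallel φ₀ = 21.5° (x = Rλ cos φ₀, y = Rφ), meridians are true-scale (h = 1) and the parallel scale is k = cos φ₀ / cos φ.
Areal scale at 76.1°: h·k = 1.000 × 3.873 = 3.873.
Areal scale at 16°: h·k = 1.000 × 0.9679 = 0.9679.
Ratio = 3.873/0.9679 ≈ 4.00.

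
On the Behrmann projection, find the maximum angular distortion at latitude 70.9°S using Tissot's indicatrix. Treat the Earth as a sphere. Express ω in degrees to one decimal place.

97.2°

Behrmann is a cylindrical equal-area projection with standard parallels at ±30°. Cylindrical equal-area (φ₀ = 30°): h = cos φ / cos 30° along meridians, k = cos 30° / cos φ along parallels; h·k = 1.
At 70.9°: h = 0.3778, k = 2.647; principal scales a = 2.647, b = 0.3778.
sin(ω/2) = (a − b)/(a + b) = 2.269/3.024 = 0.7501, so ω = 2 arcsin(0.7501) ≈ 97.2°.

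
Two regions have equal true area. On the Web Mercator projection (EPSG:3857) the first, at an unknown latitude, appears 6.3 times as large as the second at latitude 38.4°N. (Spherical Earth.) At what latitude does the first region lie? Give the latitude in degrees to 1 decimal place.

71.8°

On Mercator, (apparent₁)/(apparent₂) = sec²φ₁ / sec²φ₂ when true areas are equal.
cos²φ₂ / cos²φ₁ = 6.3  ⇒  cos φ₁ = cos 38.4° / √6.3 = 0.7837/2.510 = 0.3122.
φ₁ = arccos(0.3122) ≈ 71.8°.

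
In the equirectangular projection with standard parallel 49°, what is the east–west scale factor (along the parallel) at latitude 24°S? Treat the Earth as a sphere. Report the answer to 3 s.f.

0.718

The equidistant cylindrical projection with φ₀ = 49° has h = 1 (meridians true) and k = cos φ₀ / cos φ along parallels.
k = cos 49° / cos 24° = 0.6561/0.9135 = 0.7181.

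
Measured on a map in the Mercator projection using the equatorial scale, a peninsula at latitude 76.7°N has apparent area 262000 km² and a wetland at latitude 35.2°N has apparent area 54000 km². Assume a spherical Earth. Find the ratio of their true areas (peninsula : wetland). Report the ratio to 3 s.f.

0.385

On Mercator the areal scale is sec²φ, so true area = apparent × cos²φ.
True area of peninsula: 262000 × cos²(76.7°) = 262000 × 0.05292 = 13870 km².
True area of wetland: 54000 × cos²(35.2°) = 54000 × 0.6677 = 36060 km².
Ratio = 13870 / 36060 ≈ 0.385.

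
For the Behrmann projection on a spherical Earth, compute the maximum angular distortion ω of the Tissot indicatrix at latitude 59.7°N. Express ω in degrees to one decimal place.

The Behrmann projection is cylindrical equal-area with φ₀ = 30°. A cylindrical equal-area projection with standard parallel φ₀ has meridian scale h = cos φ / cos φ₀ and parallel scale k = cos φ₀ / cos φ (so areas are preserved, h·k = 1).
At 59.7°: h = 0.5826, k = 1.717; principal scales a = 1.717, b = 0.5826.
sin(ω/2) = (a − b)/(a + b) = 1.134/2.299 = 0.4932, so ω = 2 arcsin(0.4932) ≈ 59.1°.

59.1°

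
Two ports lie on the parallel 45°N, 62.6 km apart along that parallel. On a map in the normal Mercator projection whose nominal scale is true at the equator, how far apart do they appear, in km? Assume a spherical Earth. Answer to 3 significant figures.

88.5 km

For Mercator, h = k = sec φ (a conformal cylindrical projection has a single point scale, 1/cos φ).
Along the parallel, k = sec 45° = 1/0.7071 = 1.414.
Map distance = 62.6 × 1.414 ≈ 88.5 km.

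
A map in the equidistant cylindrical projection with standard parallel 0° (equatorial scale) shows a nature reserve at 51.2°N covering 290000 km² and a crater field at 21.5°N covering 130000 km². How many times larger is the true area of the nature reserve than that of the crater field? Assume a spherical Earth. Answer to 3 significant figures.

1.50

Plate carrée has h = 1 and k = sec φ, giving areal scale sec φ; true area = (apparent area) · cos φ.
True area of nature reserve: 290000 × cos(51.2°) = 290000 × 0.6266 = 181700 km².
True area of crater field: 130000 × cos(21.5°) = 130000 × 0.9304 = 121000 km².
Ratio = 181700 / 121000 ≈ 1.50.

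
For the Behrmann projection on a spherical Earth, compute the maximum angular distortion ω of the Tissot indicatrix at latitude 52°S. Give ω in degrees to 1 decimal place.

38.4°

Behrmann is a cylindrical equal-area projection with standard parallels at ±30°. Cylindrical equal-area (φ₀ = 30°): h = cos φ / cos 30° along meridians, k = cos 30° / cos φ along parallels; h·k = 1.
At 52°: h = 0.7109, k = 1.407; principal scales a = 1.407, b = 0.7109.
sin(ω/2) = (a − b)/(a + b) = 0.6958/2.118 = 0.3286, so ω = 2 arcsin(0.3286) ≈ 38.4°.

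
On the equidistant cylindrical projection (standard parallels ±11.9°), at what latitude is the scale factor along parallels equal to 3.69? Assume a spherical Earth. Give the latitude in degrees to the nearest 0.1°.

With standard parallel φ₀ = 11.9°, the equirectangular projection gives x = Rλ cos φ₀, y = Rφ, so h = 1 and k = cos 11.9° / cos φ.
k = cos φ₀ / cos φ = 3.69  ⇒  cos φ = cos 11.9° / 3.69 = 0.2652.
φ = arccos(0.2652) ≈ 74.6°.

74.6°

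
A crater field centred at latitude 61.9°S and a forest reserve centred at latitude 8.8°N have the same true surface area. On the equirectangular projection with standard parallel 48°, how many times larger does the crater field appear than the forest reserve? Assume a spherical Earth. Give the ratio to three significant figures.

2.10

With standard parallel φ₀ = 48°, the equirectangular projection gives x = Rλ cos φ₀, y = Rφ, so h = 1 and k = cos 48° / cos φ.
Areal scale at 61.9°: h·k = 1.000 × 1.421 = 1.421.
Areal scale at 8.8°: h·k = 1.000 × 0.6771 = 0.6771.
Ratio = 1.421/0.6771 ≈ 2.10.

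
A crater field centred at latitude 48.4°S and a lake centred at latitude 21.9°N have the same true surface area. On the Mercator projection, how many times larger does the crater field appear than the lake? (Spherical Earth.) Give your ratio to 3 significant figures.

1.95

On Mercator, area is exaggerated by sec²φ = 1/cos²φ.
At 48.4°: sec²(48.4°) = 1/0.6639² = 2.269.
At 21.9°: sec²(21.9°) = 1/0.9278² = 1.162.
Ratio = 2.269/1.162 = cos²(21.9°)/cos²(48.4°) ≈ 1.95.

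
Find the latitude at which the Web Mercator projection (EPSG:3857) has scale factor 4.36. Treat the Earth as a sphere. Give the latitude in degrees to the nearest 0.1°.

Mercator scale is k = sec φ = 1/cos φ.
1/cos φ = 4.36  ⇒  cos φ = 0.2294  ⇒  φ = arccos(0.2294) ≈ 76.7°.

76.7°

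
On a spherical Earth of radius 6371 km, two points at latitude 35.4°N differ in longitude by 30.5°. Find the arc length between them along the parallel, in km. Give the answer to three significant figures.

2760 km

Arc length along a parallel = R cos φ · Δλ (with Δλ in radians).
= 6371 × cos 35.4° × (30.5° × π/180) = 6371 × 0.8151 × 0.5323 ≈ 2760 km.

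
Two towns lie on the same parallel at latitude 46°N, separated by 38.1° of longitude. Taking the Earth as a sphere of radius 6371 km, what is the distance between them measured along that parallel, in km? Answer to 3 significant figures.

2940 km

Arc length along a parallel = R cos φ · Δλ (with Δλ in radians).
= 6371 × cos 46° × (38.1° × π/180) = 6371 × 0.6947 × 0.6650 ≈ 2940 km.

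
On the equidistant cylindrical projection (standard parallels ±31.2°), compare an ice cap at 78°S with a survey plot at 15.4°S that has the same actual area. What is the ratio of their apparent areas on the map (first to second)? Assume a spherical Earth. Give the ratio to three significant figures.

The equidistant cylindrical projection with φ₀ = 31.2° has h = 1 (meridians true) and k = cos φ₀ / cos φ along parallels.
Areal scale at 78°: h·k = 1.000 × 4.114 = 4.114.
Areal scale at 15.4°: h·k = 1.000 × 0.8872 = 0.8872.
Ratio = 4.114/0.8872 ≈ 4.64.

4.64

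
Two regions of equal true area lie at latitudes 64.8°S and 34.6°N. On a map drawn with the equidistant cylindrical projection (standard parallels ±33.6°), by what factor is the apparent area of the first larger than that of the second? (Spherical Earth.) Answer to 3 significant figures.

In the equirectangular projection with standard parallel φ₀ = 33.6° (x = Rλ cos φ₀, y = Rφ), meridians are true-scale (h = 1) and the parallel scale is k = cos φ₀ / cos φ.
Areal scale at 64.8°: h·k = 1.000 × 1.956 = 1.956.
Areal scale at 34.6°: h·k = 1.000 × 1.012 = 1.012.
Ratio = 1.956/1.012 ≈ 1.93.

1.93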